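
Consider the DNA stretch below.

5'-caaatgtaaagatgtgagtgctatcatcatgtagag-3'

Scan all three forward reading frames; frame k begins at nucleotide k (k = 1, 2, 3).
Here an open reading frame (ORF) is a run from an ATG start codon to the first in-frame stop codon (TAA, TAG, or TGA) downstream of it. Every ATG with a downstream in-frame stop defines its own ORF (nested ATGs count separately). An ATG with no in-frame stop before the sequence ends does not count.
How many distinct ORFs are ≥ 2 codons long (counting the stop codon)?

Frame 1: CAA ATG TAA AGA TGT GAG TGC TAT CAT CAT GTA GAG — ATG at 4, stop TAA at 7 → 6 nt.
Frame 2: AAA TGT AAA GAT GTG AGT GCT ATC ATC ATG TAG — ATG at 29, stop TAG at 32 → 6 nt.
Frame 3: AAT GTA AAG ATG TGA GTG CTA TCA TCA TGT AGA — ATG at 12, stop TGA at 15 → 6 nt.
ORFs ≥ 2 codons: frame 1 4–9 (2 codons), frame 2 29–34 (2 codons), frame 3 12–17 (2 codons). Count = 3.

3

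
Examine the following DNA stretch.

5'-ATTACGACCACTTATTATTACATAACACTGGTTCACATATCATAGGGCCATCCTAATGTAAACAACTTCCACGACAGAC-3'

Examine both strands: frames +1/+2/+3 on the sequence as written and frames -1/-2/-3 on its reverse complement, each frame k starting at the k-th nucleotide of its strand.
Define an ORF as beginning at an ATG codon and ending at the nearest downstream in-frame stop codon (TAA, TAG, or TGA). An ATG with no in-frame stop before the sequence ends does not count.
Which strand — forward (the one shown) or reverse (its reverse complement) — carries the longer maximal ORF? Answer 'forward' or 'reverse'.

Reverse complement (5'→3'): GTCTGTCGTGGAAGTTGTTTACATTAGGATGGCCCTATGATATGTGAACCAGTGTTATGTAATAATAAGTGGTCGTAAT
Frame +1: ATT ACG ACC ACT TAT TAT TAC ATA ACA CTG GTT CAC ATA TCA TAG GGC CAT CCT AAT GTA AAC AAC TTC CAC GAC AGA — no ATG→stop ORF.
Frame +2: TTA CGA CCA CTT ATT ATT ACA TAA CAC TGG TTC ACA TAT CAT AGG GCC ATC CTA ATG TAA ACA ACT TCC ACG ACA GAC — ATG at 56, stop TAA at 59 → 6 nt.
Frame +3: TAC GAC CAC TTA TTA TTA CAT AAC ACT GGT TCA CAT ATC ATA GGG CCA TCC TAA TGT AAA CAA CTT CCA CGA CAG — no ATG→stop ORF.
Frame -1: GTC TGT CGT GGA AGT TGT TTA CAT TAG GAT GGC CCT ATG ATA TGT GAA CCA GTG TTA TGT AAT AAT AAG TGG TCG TAA — ATG at 37, stop TAA at 76 → 42 nt.
Frame -2: TCT GTC GTG GAA GTT GTT TAC ATT AGG ATG GCC CTA TGA TAT GTG AAC CAG TGT TAT GTA ATA ATA AGT GGT CGT AAT — ATG at 29, stop TGA at 38 → 12 nt.
Frame -3: CTG TCG TGG AAG TTG TTT ACA TTA GGA TGG CCC TAT GAT ATG TGA ACC AGT GTT ATG TAA TAA TAA GTG GTC GTA — ATG at 42, stop TGA at 45 → 6 nt; ATG at 57, stop TAA at 60 → 6 nt.
Forward-strand max 6 nt; reverse-strand max 42 nt. The reverse strand has the longer ORF.

reverse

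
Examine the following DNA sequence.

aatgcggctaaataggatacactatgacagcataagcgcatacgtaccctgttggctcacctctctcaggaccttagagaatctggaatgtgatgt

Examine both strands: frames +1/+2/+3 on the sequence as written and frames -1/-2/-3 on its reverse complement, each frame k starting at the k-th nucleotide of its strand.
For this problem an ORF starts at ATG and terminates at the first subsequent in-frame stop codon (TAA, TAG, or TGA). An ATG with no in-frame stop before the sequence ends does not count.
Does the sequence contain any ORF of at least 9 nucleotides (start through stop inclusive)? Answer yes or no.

yes

Reverse complement (5'→3'): ACATCACATTCCAGATTCTCTAAGGTCCTGAGAGAGGTGAGCCAACAGGGTACGTATGCGCTTATGCTGTCATAGTGTATCCTATTTAGCCGCATT
Frame +1: AAT GCG GCT AAA TAG GAT ACA CTA TGA CAG CAT AAG CGC ATA CGT ACC CTG TTG GCT CAC CTC TCT CAG GAC CTT AGA GAA TCT GGA ATG TGA TGT — ATG at 88, stop TGA at 91 → 6 nt.
Frame +2: ATG CGG CTA AAT AGG ATA CAC TAT GAC AGC ATA AGC GCA TAC GTA CCC TGT TGG CTC ACC TCT CTC AGG ACC TTA GAG AAT CTG GAA TGT GAT — no ATG→stop ORF.
Frame +3: TGC GGC TAA ATA GGA TAC ACT ATG ACA GCA TAA GCG CAT ACG TAC CCT GTT GGC TCA CCT CTC TCA GGA CCT TAG AGA ATC TGG AAT GTG ATG — ATG at 24, stop TAA at 33 → 12 nt.
Frame -1: ACA TCA CAT TCC AGA TTC TCT AAG GTC CTG AGA GAG GTG AGC CAA CAG GGT ACG TAT GCG CTT ATG CTG TCA TAG TGT ATC CTA TTT AGC CGC ATT — ATG at 64, stop TAG at 73 → 12 nt.
Frame -2: CAT CAC ATT CCA GAT TCT CTA AGG TCC TGA GAG AGG TGA GCC AAC AGG GTA CGT ATG CGC TTA TGC TGT CAT AGT GTA TCC TAT TTA GCC GCA — no ATG→stop ORF.
Frame -3: ATC ACA TTC CAG ATT CTC TAA GGT CCT GAG AGA GGT GAG CCA ACA GGG TAC GTA TGC GCT TAT GCT GTC ATA GTG TAT CCT ATT TAG CCG CAT — no ATG→stop ORF.
Frame +3 has an ORF of 12 nucleotides (positions 24–35) ≥ 9, so yes.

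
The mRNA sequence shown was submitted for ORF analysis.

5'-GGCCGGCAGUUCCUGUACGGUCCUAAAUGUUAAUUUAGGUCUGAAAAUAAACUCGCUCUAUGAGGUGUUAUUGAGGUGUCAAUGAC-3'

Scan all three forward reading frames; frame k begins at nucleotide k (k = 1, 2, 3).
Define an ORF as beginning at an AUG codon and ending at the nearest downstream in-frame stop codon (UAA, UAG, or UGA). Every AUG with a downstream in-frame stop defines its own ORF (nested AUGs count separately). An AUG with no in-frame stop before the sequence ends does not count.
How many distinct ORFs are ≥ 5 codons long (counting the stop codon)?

Frame 1: GGC CGG CAG UUC CUG UAC GGU CCU AAA UGU UAA UUU AGG UCU GAA AAU AAA CUC GCU CUA UGA GGU GUU AUU GAG GUG UCA AUG — no AUG→stop ORF.
Frame 2: GCC GGC AGU UCC UGU ACG GUC CUA AAU GUU AAU UUA GGU CUG AAA AUA AAC UCG CUC UAU GAG GUG UUA UUG AGG UGU CAA UGA — no AUG→stop ORF.
Frame 3: CCG GCA GUU CCU GUA CGG UCC UAA AUG UUA AUU UAG GUC UGA AAA UAA ACU CGC UCU AUG AGG UGU UAU UGA GGU GUC AAU GAC — AUG at 27, stop UAG at 36 → 12 nt; AUG at 60, stop UGA at 72 → 15 nt.
ORFs ≥ 5 codons: frame 3 60–74 (5 codons). Count = 1.

1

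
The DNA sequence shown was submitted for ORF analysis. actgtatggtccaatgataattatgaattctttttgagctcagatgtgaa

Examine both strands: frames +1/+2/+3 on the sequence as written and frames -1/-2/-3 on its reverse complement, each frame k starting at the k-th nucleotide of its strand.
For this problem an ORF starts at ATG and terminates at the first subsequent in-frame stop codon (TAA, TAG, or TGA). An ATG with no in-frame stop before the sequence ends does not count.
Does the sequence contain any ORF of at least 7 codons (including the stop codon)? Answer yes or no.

Reverse complement (5'→3'): TTCACATCTGAGCTCAAAAAGAATTCATAATTATCATTGGACCATACAGT
Frame +1: ACT GTA TGG TCC AAT GAT AAT TAT GAA TTC TTT TTG AGC TCA GAT GTG — no ATG→stop ORF.
Frame +2: CTG TAT GGT CCA ATG ATA ATT ATG AAT TCT TTT TGA GCT CAG ATG TGA — ATG at 14, stop TGA at 35 → 24 nt; ATG at 23, stop TGA at 35 → 15 nt; ATG at 44, stop TGA at 47 → 6 nt.
Frame +3: TGT ATG GTC CAA TGA TAA TTA TGA ATT CTT TTT GAG CTC AGA TGT GAA — ATG at 6, stop TGA at 15 → 12 nt.
Frame -1: TTC ACA TCT GAG CTC AAA AAG AAT TCA TAA TTA TCA TTG GAC CAT ACA — no ATG→stop ORF.
Frame -2: TCA CAT CTG AGC TCA AAA AGA ATT CAT AAT TAT CAT TGG ACC ATA CAG — no ATG→stop ORF.
Frame -3: CAC ATC TGA GCT CAA AAA GAA TTC ATA ATT ATC ATT GGA CCA TAC AGT — no ATG→stop ORF.
Frame +2 has an ORF of 8 codons (positions 14–37) ≥ 7, so yes.

yes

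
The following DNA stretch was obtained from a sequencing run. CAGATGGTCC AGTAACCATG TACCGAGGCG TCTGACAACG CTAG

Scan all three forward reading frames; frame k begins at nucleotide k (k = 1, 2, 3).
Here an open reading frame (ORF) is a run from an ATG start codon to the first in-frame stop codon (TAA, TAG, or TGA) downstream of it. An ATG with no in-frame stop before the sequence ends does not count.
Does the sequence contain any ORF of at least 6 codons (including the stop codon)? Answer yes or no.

yes

Frame 1: CAG ATG GTC CAG TAA CCA TGT ACC GAG GCG TCT GAC AAC GCT — ATG at 4, stop TAA at 13 → 12 nt.
Frame 2: AGA TGG TCC AGT AAC CAT GTA CCG AGG CGT CTG ACA ACG CTA — no ATG→stop ORF.
Frame 3: GAT GGT CCA GTA ACC ATG TAC CGA GGC GTC TGA CAA CGC TAG — ATG at 18, stop TGA at 33 → 18 nt.
Frame 3 has an ORF of 6 codons (positions 18–35) ≥ 6, so yes.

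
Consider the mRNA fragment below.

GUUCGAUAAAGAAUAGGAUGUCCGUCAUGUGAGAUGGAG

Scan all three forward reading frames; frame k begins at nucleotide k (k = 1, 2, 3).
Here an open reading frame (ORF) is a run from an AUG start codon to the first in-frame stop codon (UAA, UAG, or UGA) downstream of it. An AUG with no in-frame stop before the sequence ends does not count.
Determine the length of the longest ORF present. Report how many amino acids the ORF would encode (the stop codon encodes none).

4

Frame 1: GUU CGA UAA AGA AUA GGA UGU CCG UCA UGU GAG AUG GAG — no AUG→stop ORF.
Frame 2: UUC GAU AAA GAA UAG GAU GUC CGU CAU GUG AGA UGG — no AUG→stop ORF.
Frame 3: UCG AUA AAG AAU AGG AUG UCC GUC AUG UGA GAU GGA — AUG at 18, stop UGA at 30 → 15 nt; AUG at 27, stop UGA at 30 → 6 nt.
Longest: frame 3, positions 18–32, 15 nt = 5 codons = 4 aa. → 4 amino acids.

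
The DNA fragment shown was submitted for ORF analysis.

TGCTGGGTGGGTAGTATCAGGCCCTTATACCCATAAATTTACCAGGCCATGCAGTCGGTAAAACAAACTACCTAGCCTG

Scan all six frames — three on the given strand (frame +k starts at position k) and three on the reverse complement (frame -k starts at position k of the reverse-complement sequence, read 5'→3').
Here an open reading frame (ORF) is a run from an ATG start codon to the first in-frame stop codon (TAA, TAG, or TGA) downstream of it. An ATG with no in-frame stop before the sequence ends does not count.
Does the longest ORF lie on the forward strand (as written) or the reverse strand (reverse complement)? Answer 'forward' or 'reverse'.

forward

Reverse complement (5'→3'): CAGGCTAGGTAGTTTGTTTTACCGACTGCATGGCCTGGTAAATTTATGGGTATAAGGGCCTGATACTACCCACCCAGCA
Frame +1: TGC TGG GTG GGT AGT ATC AGG CCC TTA TAC CCA TAA ATT TAC CAG GCC ATG CAG TCG GTA AAA CAA ACT ACC TAG CCT — ATG at 49, stop TAG at 73 → 27 nt.
Frame +2: GCT GGG TGG GTA GTA TCA GGC CCT TAT ACC CAT AAA TTT ACC AGG CCA TGC AGT CGG TAA AAC AAA CTA CCT AGC CTG — no ATG→stop ORF.
Frame +3: CTG GGT GGG TAG TAT CAG GCC CTT ATA CCC ATA AAT TTA CCA GGC CAT GCA GTC GGT AAA ACA AAC TAC CTA GCC — no ATG→stop ORF.
Frame -1: CAG GCT AGG TAG TTT GTT TTA CCG ACT GCA TGG CCT GGT AAA TTT ATG GGT ATA AGG GCC TGA TAC TAC CCA CCC AGC — ATG at 46, stop TGA at 61 → 18 nt.
Frame -2: AGG CTA GGT AGT TTG TTT TAC CGA CTG CAT GGC CTG GTA AAT TTA TGG GTA TAA GGG CCT GAT ACT ACC CAC CCA GCA — no ATG→stop ORF.
Frame -3: GGC TAG GTA GTT TGT TTT ACC GAC TGC ATG GCC TGG TAA ATT TAT GGG TAT AAG GGC CTG ATA CTA CCC ACC CAG — ATG at 30, stop TAA at 39 → 12 nt.
Forward-strand max 27 nt; reverse-strand max 18 nt. The forward strand has the longer ORF.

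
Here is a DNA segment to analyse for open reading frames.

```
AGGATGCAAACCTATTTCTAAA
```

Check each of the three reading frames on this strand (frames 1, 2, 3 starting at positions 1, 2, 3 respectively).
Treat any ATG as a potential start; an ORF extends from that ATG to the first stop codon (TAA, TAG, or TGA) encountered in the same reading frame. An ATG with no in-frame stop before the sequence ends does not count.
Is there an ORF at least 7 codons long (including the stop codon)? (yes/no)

no

Frame 1: AGG ATG CAA ACC TAT TTC TAA — ATG at 4, stop TAA at 19 → 18 nt.
Frame 2: GGA TGC AAA CCT ATT TCT AAA — no ATG→stop ORF.
Frame 3: GAT GCA AAC CTA TTT CTA — no ATG→stop ORF.
Largest ORF found is 6 codons < 7, so no.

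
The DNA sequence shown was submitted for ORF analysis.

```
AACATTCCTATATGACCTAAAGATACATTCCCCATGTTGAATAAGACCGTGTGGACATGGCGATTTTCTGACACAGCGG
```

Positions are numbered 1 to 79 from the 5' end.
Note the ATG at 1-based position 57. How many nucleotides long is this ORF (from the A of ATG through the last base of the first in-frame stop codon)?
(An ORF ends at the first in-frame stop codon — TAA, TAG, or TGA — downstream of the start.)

15

Codons from position 57: ATG (57–59), GCG (60–62), ATT (63–65), TTC (66–68), TGA (69–71).
TGA is the first in-frame stop; ORF spans 57–71, 15 nucleotides.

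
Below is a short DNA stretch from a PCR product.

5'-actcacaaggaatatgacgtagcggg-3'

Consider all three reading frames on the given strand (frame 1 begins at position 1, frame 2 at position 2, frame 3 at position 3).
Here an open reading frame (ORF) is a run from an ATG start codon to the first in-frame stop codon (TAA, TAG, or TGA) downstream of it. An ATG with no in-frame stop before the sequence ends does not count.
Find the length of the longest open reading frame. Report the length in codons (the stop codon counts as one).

Frame 1: ACT CAC AAG GAA TAT GAC GTA GCG — no ATG→stop ORF.
Frame 2: CTC ACA AGG AAT ATG ACG TAG CGG — ATG at 14, stop TAG at 20 → 9 nt.
Frame 3: TCA CAA GGA ATA TGA CGT AGC GGG — no ATG→stop ORF.
Longest: frame 2, positions 14–22, 9 nt = 3 codons = 2 aa. → 3 codons.

3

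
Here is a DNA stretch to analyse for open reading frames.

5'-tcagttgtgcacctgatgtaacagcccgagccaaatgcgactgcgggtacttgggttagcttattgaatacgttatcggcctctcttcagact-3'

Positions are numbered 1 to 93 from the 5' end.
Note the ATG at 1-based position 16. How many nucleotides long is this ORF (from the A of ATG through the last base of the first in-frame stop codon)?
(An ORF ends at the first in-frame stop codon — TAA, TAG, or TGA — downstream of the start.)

Codons from position 16: ATG (16–18), TAA (19–21).
TAA is the first in-frame stop; ORF spans 16–21, 6 nucleotides.

6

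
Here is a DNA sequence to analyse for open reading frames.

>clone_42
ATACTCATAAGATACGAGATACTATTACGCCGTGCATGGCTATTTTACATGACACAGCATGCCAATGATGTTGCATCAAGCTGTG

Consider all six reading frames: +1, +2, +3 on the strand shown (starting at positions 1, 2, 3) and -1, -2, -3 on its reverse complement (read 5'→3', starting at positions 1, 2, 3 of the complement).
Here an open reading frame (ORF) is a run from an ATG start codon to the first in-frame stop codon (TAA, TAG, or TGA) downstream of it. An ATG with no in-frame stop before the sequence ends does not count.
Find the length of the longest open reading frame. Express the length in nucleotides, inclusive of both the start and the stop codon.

72

Reverse complement (5'→3'): CACAGCTTGATGCAACATCATTGGCATGCTGTGTCATGTAAAATAGCCATGCACGGCGTAATAGTATCTCGTATCTTATGAGTAT
Frame +1: ATA CTC ATA AGA TAC GAG ATA CTA TTA CGC CGT GCA TGG CTA TTT TAC ATG ACA CAG CAT GCC AAT GAT GTT GCA TCA AGC TGT — no ATG→stop ORF.
Frame +2: TAC TCA TAA GAT ACG AGA TAC TAT TAC GCC GTG CAT GGC TAT TTT ACA TGA CAC AGC ATG CCA ATG ATG TTG CAT CAA GCT GTG — no ATG→stop ORF.
Frame +3: ACT CAT AAG ATA CGA GAT ACT ATT ACG CCG TGC ATG GCT ATT TTA CAT GAC ACA GCA TGC CAA TGA TGT TGC ATC AAG CTG — ATG at 36, stop TGA at 66 → 33 nt.
Frame -1: CAC AGC TTG ATG CAA CAT CAT TGG CAT GCT GTG TCA TGT AAA ATA GCC ATG CAC GGC GTA ATA GTA TCT CGT ATC TTA TGA GTA — ATG at 10, stop TGA at 79 → 72 nt; ATG at 49, stop TGA at 79 → 33 nt.
Frame -2: ACA GCT TGA TGC AAC ATC ATT GGC ATG CTG TGT CAT GTA AAA TAG CCA TGC ACG GCG TAA TAG TAT CTC GTA TCT TAT GAG TAT — ATG at 26, stop TAG at 44 → 21 nt.
Frame -3: CAG CTT GAT GCA ACA TCA TTG GCA TGC TGT GTC ATG TAA AAT AGC CAT GCA CGG CGT AAT AGT ATC TCG TAT CTT ATG AGT — ATG at 36, stop TAA at 39 → 6 nt.
Longest: frame -1, positions 10–81, 72 nt = 24 codons = 23 aa. → 72 nucleotides.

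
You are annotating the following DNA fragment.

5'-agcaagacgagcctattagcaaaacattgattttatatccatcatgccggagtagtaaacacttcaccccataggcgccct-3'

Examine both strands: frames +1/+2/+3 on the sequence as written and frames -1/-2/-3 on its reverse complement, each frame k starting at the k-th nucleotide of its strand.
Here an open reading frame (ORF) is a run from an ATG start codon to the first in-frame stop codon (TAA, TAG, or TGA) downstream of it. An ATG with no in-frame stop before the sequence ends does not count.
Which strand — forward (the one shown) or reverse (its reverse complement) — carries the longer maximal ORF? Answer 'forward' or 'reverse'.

reverse

Reverse complement (5'→3'): AGGGCGCCTATGGGGTGAAGTGTTTACTACTCCGGCATGATGGATATAAAATCAATGTTTTGCTAATAGGCTCGTCTTGCT
Frame +1: AGC AAG ACG AGC CTA TTA GCA AAA CAT TGA TTT TAT ATC CAT CAT GCC GGA GTA GTA AAC ACT TCA CCC CAT AGG CGC CCT — no ATG→stop ORF.
Frame +2: GCA AGA CGA GCC TAT TAG CAA AAC ATT GAT TTT ATA TCC ATC ATG CCG GAG TAG TAA ACA CTT CAC CCC ATA GGC GCC — ATG at 44, stop TAG at 53 → 12 nt.
Frame +3: CAA GAC GAG CCT ATT AGC AAA ACA TTG ATT TTA TAT CCA TCA TGC CGG AGT AGT AAA CAC TTC ACC CCA TAG GCG CCC — no ATG→stop ORF.
Frame -1: AGG GCG CCT ATG GGG TGA AGT GTT TAC TAC TCC GGC ATG ATG GAT ATA AAA TCA ATG TTT TGC TAA TAG GCT CGT CTT GCT — ATG at 10, stop TGA at 16 → 9 nt; ATG at 37, stop TAA at 64 → 30 nt; ATG at 40, stop TAA at 64 → 27 nt; ATG at 55, stop TAA at 64 → 12 nt.
Frame -2: GGG CGC CTA TGG GGT GAA GTG TTT ACT ACT CCG GCA TGA TGG ATA TAA AAT CAA TGT TTT GCT AAT AGG CTC GTC TTG — no ATG→stop ORF.
Frame -3: GGC GCC TAT GGG GTG AAG TGT TTA CTA CTC CGG CAT GAT GGA TAT AAA ATC AAT GTT TTG CTA ATA GGC TCG TCT TGC — no ATG→stop ORF.
Forward-strand max 12 nt; reverse-strand max 30 nt. The reverse strand has the longer ORF.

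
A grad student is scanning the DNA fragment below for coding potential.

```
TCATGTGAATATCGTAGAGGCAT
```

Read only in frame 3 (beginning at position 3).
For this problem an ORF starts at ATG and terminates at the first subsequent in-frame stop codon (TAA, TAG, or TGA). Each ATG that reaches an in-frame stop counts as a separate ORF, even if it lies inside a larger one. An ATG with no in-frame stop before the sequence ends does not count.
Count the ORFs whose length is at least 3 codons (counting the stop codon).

Frame 3: ATG TGA ATA TCG TAG AGG CAT — ATG at 3, stop TGA at 6 → 6 nt.
No ORF reaches 3 codons. Count = 0.

0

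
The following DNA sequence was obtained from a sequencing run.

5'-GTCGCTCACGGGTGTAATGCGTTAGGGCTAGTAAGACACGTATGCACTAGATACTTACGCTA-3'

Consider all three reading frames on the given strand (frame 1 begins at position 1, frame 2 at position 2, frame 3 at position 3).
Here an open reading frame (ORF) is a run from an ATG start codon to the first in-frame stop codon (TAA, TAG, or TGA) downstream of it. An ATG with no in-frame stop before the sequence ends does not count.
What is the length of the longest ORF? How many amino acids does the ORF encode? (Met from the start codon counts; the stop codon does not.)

Frame 1: GTC GCT CAC GGG TGT AAT GCG TTA GGG CTA GTA AGA CAC GTA TGC ACT AGA TAC TTA CGC — no ATG→stop ORF.
Frame 2: TCG CTC ACG GGT GTA ATG CGT TAG GGC TAG TAA GAC ACG TAT GCA CTA GAT ACT TAC GCT — ATG at 17, stop TAG at 23 → 9 nt.
Frame 3: CGC TCA CGG GTG TAA TGC GTT AGG GCT AGT AAG ACA CGT ATG CAC TAG ATA CTT ACG CTA — ATG at 42, stop TAG at 48 → 9 nt.
Longest: frame 2, positions 17–25, 9 nt = 3 codons = 2 aa. → 2 amino acids.

2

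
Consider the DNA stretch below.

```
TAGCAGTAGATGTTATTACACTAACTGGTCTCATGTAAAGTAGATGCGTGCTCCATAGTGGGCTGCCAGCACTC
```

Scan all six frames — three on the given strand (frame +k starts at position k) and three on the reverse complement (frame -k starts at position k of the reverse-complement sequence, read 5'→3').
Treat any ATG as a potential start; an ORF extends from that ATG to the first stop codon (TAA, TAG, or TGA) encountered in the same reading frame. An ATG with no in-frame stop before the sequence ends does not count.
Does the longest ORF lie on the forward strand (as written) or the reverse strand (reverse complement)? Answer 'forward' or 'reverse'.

Reverse complement (5'→3'): GAGTGCTGGCAGCCCACTATGGAGCACGCATCTACTTTACATGAGACCAGTTAGTGTAATAACATCTACTGCTA
Frame +1: TAG CAG TAG ATG TTA TTA CAC TAA CTG GTC TCA TGT AAA GTA GAT GCG TGC TCC ATA GTG GGC TGC CAG CAC — ATG at 10, stop TAA at 22 → 15 nt.
Frame +2: AGC AGT AGA TGT TAT TAC ACT AAC TGG TCT CAT GTA AAG TAG ATG CGT GCT CCA TAG TGG GCT GCC AGC ACT — ATG at 44, stop TAG at 56 → 15 nt.
Frame +3: GCA GTA GAT GTT ATT ACA CTA ACT GGT CTC ATG TAA AGT AGA TGC GTG CTC CAT AGT GGG CTG CCA GCA CTC — ATG at 33, stop TAA at 36 → 6 nt.
Frame -1: GAG TGC TGG CAG CCC ACT ATG GAG CAC GCA TCT ACT TTA CAT GAG ACC AGT TAG TGT AAT AAC ATC TAC TGC — ATG at 19, stop TAG at 52 → 36 nt.
Frame -2: AGT GCT GGC AGC CCA CTA TGG AGC ACG CAT CTA CTT TAC ATG AGA CCA GTT AGT GTA ATA ACA TCT ACT GCT — no ATG→stop ORF.
Frame -3: GTG CTG GCA GCC CAC TAT GGA GCA CGC ATC TAC TTT ACA TGA GAC CAG TTA GTG TAA TAA CAT CTA CTG CTA — no ATG→stop ORF.
Forward-strand max 15 nt; reverse-strand max 36 nt. The reverse strand has the longer ORF.

reverse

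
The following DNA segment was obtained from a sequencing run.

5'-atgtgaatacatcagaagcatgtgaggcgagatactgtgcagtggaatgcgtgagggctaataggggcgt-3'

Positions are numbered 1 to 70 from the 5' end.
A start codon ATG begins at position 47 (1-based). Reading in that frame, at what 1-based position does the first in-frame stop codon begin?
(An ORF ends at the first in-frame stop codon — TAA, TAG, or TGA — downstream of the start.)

Codons from position 47: ATG (47–49), CGT (50–52), GAG (53–55), GGC (56–58), TAA (59–61).
TAA is a stop codon; it begins at position 59.

59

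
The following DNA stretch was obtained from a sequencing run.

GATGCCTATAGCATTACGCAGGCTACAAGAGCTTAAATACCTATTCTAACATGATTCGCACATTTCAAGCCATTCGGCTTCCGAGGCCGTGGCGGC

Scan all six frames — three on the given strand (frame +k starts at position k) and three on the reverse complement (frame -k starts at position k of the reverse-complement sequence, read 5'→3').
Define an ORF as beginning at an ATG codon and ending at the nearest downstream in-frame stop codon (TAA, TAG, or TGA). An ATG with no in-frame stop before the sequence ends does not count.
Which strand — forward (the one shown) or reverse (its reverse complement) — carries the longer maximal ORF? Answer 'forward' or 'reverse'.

forward

Reverse complement (5'→3'): GCCGCCACGGCCTCGGAAGCCGAATGGCTTGAAATGTGCGAATCATGTTAGAATAGGTATTTAAGCTCTTGTAGCCTGCGTAATGCTATAGGCATC
Frame +1: GAT GCC TAT AGC ATT ACG CAG GCT ACA AGA GCT TAA ATA CCT ATT CTA ACA TGA TTC GCA CAT TTC AAG CCA TTC GGC TTC CGA GGC CGT GGC GGC — no ATG→stop ORF.
Frame +2: ATG CCT ATA GCA TTA CGC AGG CTA CAA GAG CTT AAA TAC CTA TTC TAA CAT GAT TCG CAC ATT TCA AGC CAT TCG GCT TCC GAG GCC GTG GCG — ATG at 2, stop TAA at 47 → 48 nt.
Frame +3: TGC CTA TAG CAT TAC GCA GGC TAC AAG AGC TTA AAT ACC TAT TCT AAC ATG ATT CGC ACA TTT CAA GCC ATT CGG CTT CCG AGG CCG TGG CGG — no ATG→stop ORF.
Frame -1: GCC GCC ACG GCC TCG GAA GCC GAA TGG CTT GAA ATG TGC GAA TCA TGT TAG AAT AGG TAT TTA AGC TCT TGT AGC CTG CGT AAT GCT ATA GGC ATC — ATG at 34, stop TAG at 49 → 18 nt.
Frame -2: CCG CCA CGG CCT CGG AAG CCG AAT GGC TTG AAA TGT GCG AAT CAT GTT AGA ATA GGT ATT TAA GCT CTT GTA GCC TGC GTA ATG CTA TAG GCA — ATG at 83, stop TAG at 89 → 9 nt.
Frame -3: CGC CAC GGC CTC GGA AGC CGA ATG GCT TGA AAT GTG CGA ATC ATG TTA GAA TAG GTA TTT AAG CTC TTG TAG CCT GCG TAA TGC TAT AGG CAT — ATG at 24, stop TGA at 30 → 9 nt; ATG at 45, stop TAG at 54 → 12 nt.
Forward-strand max 48 nt; reverse-strand max 18 nt. The forward strand has the longer ORF.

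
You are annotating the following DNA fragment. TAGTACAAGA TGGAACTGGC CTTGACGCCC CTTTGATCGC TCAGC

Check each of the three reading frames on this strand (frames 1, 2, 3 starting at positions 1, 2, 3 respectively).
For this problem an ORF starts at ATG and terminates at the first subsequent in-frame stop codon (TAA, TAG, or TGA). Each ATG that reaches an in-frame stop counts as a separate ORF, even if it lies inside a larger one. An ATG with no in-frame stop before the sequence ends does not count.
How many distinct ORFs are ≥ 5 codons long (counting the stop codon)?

1

Frame 1: TAG TAC AAG ATG GAA CTG GCC TTG ACG CCC CTT TGA TCG CTC AGC — ATG at 10, stop TGA at 34 → 27 nt.
Frame 2: AGT ACA AGA TGG AAC TGG CCT TGA CGC CCC TTT GAT CGC TCA — no ATG→stop ORF.
Frame 3: GTA CAA GAT GGA ACT GGC CTT GAC GCC CCT TTG ATC GCT CAG — no ATG→stop ORF.
ORFs ≥ 5 codons: frame 1 10–36 (9 codons). Count = 1.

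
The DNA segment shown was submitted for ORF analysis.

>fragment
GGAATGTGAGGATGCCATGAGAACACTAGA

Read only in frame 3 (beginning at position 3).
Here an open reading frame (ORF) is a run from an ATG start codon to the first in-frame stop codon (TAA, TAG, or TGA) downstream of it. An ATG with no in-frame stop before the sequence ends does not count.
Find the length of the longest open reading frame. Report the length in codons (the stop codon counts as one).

3

Frame 3: AAT GTG AGG ATG CCA TGA GAA CAC TAG — ATG at 12, stop TGA at 18 → 9 nt.
Longest: frame 3, positions 12–20, 9 nt = 3 codons = 2 aa. → 3 codons.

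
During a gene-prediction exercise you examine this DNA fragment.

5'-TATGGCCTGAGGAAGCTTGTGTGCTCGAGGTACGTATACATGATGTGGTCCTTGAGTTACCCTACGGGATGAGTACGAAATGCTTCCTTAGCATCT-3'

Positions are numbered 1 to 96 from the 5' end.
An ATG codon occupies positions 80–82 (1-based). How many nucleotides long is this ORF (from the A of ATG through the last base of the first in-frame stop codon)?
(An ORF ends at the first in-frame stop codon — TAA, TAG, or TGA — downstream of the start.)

Codons from position 80: ATG (80–82), CTT (83–85), CCT (86–88), TAG (89–91).
TAG is the first in-frame stop; ORF spans 80–91, 12 nucleotides.

12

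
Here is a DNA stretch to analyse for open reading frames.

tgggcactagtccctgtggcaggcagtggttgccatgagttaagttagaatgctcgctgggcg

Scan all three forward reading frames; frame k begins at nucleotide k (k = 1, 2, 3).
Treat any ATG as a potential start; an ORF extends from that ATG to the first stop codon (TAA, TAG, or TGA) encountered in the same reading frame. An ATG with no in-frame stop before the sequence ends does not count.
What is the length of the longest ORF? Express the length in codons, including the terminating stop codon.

Frame 1: TGG GCA CTA GTC CCT GTG GCA GGC AGT GGT TGC CAT GAG TTA AGT TAG AAT GCT CGC TGG GCG — no ATG→stop ORF.
Frame 2: GGG CAC TAG TCC CTG TGG CAG GCA GTG GTT GCC ATG AGT TAA GTT AGA ATG CTC GCT GGG — ATG at 35, stop TAA at 41 → 9 nt.
Frame 3: GGC ACT AGT CCC TGT GGC AGG CAG TGG TTG CCA TGA GTT AAG TTA GAA TGC TCG CTG GGC — no ATG→stop ORF.
Longest: frame 2, positions 35–43, 9 nt = 3 codons = 2 aa. → 3 codons.

3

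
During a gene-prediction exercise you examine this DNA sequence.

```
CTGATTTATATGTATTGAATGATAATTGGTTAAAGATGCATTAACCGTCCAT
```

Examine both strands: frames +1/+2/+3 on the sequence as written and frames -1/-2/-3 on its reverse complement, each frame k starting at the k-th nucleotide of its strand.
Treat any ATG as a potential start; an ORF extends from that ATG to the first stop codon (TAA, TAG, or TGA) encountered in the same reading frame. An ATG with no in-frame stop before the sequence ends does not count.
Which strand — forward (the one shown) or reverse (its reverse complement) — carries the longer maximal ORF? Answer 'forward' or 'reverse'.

forward

Reverse complement (5'→3'): ATGGACGGTTAATGCATCTTTAACCAATTATCATTCAATACATATAAATCAG
Frame +1: CTG ATT TAT ATG TAT TGA ATG ATA ATT GGT TAA AGA TGC ATT AAC CGT CCA — ATG at 10, stop TGA at 16 → 9 nt; ATG at 19, stop TAA at 31 → 15 nt.
Frame +2: TGA TTT ATA TGT ATT GAA TGA TAA TTG GTT AAA GAT GCA TTA ACC GTC CAT — no ATG→stop ORF.
Frame +3: GAT TTA TAT GTA TTG AAT GAT AAT TGG TTA AAG ATG CAT TAA CCG TCC — ATG at 36, stop TAA at 42 → 9 nt.
Frame -1: ATG GAC GGT TAA TGC ATC TTT AAC CAA TTA TCA TTC AAT ACA TAT AAA TCA — ATG at 1, stop TAA at 10 → 12 nt.
Frame -2: TGG ACG GTT AAT GCA TCT TTA ACC AAT TAT CAT TCA ATA CAT ATA AAT CAG — no ATG→stop ORF.
Frame -3: GGA CGG TTA ATG CAT CTT TAA CCA ATT ATC ATT CAA TAC ATA TAA ATC — ATG at 12, stop TAA at 21 → 12 nt.
Forward-strand max 15 nt; reverse-strand max 12 nt. The forward strand has the longer ORF.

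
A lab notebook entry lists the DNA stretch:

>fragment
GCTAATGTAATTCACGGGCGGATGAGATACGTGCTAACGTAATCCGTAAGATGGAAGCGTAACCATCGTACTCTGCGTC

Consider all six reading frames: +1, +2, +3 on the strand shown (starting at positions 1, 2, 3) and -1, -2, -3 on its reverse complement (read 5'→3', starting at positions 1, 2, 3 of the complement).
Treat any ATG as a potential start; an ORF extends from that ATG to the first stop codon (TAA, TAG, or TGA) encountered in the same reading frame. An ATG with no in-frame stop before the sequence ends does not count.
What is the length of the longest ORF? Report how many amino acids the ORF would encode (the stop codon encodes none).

Reverse complement (5'→3'): GACGCAGAGTACGATGGTTACGCTTCCATCTTACGGATTACGTTAGCACGTATCTCATCCGCCCGTGAATTACATTAGC
Frame +1: GCT AAT GTA ATT CAC GGG CGG ATG AGA TAC GTG CTA ACG TAA TCC GTA AGA TGG AAG CGT AAC CAT CGT ACT CTG CGT — ATG at 22, stop TAA at 40 → 21 nt.
Frame +2: CTA ATG TAA TTC ACG GGC GGA TGA GAT ACG TGC TAA CGT AAT CCG TAA GAT GGA AGC GTA ACC ATC GTA CTC TGC GTC — ATG at 5, stop TAA at 8 → 6 nt.
Frame +3: TAA TGT AAT TCA CGG GCG GAT GAG ATA CGT GCT AAC GTA ATC CGT AAG ATG GAA GCG TAA CCA TCG TAC TCT GCG — ATG at 51, stop TAA at 60 → 12 nt.
Frame -1: GAC GCA GAG TAC GAT GGT TAC GCT TCC ATC TTA CGG ATT ACG TTA GCA CGT ATC TCA TCC GCC CGT GAA TTA CAT TAG — no ATG→stop ORF.
Frame -2: ACG CAG AGT ACG ATG GTT ACG CTT CCA TCT TAC GGA TTA CGT TAG CAC GTA TCT CAT CCG CCC GTG AAT TAC ATT AGC — ATG at 14, stop TAG at 44 → 33 nt.
Frame -3: CGC AGA GTA CGA TGG TTA CGC TTC CAT CTT ACG GAT TAC GTT AGC ACG TAT CTC ATC CGC CCG TGA ATT ACA TTA — no ATG→stop ORF.
Longest: frame -2, positions 14–46, 33 nt = 11 codons = 10 aa. → 10 amino acids.

10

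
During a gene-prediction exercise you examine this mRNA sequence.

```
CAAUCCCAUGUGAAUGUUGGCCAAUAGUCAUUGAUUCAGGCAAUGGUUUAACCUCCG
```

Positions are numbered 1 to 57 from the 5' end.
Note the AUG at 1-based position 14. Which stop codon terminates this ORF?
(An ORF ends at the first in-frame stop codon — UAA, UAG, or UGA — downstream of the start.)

Codons from position 14: AUG (14–16), UUG (17–19), GCC (20–22), AAU (23–25), AGU (26–28), CAU (29–31), UGA (32–34).
The first in-frame stop codon is UGA.

UGA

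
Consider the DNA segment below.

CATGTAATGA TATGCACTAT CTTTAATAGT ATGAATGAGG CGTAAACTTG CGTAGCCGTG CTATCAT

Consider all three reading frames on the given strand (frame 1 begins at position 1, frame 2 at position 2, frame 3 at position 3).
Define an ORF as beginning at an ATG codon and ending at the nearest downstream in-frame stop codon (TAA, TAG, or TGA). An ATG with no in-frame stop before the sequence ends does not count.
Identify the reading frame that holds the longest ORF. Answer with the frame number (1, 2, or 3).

1

Frame 1: CAT GTA ATG ATA TGC ACT ATC TTT AAT AGT ATG AAT GAG GCG TAA ACT TGC GTA GCC GTG CTA TCA — ATG at 7, stop TAA at 43 → 39 nt; ATG at 31, stop TAA at 43 → 15 nt.
Frame 2: ATG TAA TGA TAT GCA CTA TCT TTA ATA GTA TGA ATG AGG CGT AAA CTT GCG TAG CCG TGC TAT CAT — ATG at 2, stop TAA at 5 → 6 nt; ATG at 35, stop TAG at 53 → 21 nt.
Frame 3: TGT AAT GAT ATG CAC TAT CTT TAA TAG TAT GAA TGA GGC GTA AAC TTG CGT AGC CGT GCT ATC — ATG at 12, stop TAA at 24 → 15 nt.
Longest ORF is 39 nt in frame 1 (positions 7–45).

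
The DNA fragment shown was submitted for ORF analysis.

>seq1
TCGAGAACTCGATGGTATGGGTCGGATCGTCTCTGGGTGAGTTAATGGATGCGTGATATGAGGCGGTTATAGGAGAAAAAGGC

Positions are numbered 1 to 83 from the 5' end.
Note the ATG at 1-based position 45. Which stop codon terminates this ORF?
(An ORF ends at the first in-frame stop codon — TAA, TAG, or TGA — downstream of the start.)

TGA

Codons from position 45: ATG (45–47), GAT (48–50), GCG (51–53), TGA (54–56).
The first in-frame stop codon is TGA.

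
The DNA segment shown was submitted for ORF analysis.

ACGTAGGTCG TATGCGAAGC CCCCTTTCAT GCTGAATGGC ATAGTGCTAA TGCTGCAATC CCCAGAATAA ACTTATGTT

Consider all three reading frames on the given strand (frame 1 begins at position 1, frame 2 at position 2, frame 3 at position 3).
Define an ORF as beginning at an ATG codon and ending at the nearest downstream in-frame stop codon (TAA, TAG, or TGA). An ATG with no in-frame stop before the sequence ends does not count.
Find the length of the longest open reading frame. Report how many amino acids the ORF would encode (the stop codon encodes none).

13

Frame 1: ACG TAG GTC GTA TGC GAA GCC CCC TTT CAT GCT GAA TGG CAT AGT GCT AAT GCT GCA ATC CCC AGA ATA AAC TTA TGT — no ATG→stop ORF.
Frame 2: CGT AGG TCG TAT GCG AAG CCC CCT TTC ATG CTG AAT GGC ATA GTG CTA ATG CTG CAA TCC CCA GAA TAA ACT TAT GTT — ATG at 29, stop TAA at 68 → 42 nt; ATG at 50, stop TAA at 68 → 21 nt.
Frame 3: GTA GGT CGT ATG CGA AGC CCC CTT TCA TGC TGA ATG GCA TAG TGC TAA TGC TGC AAT CCC CAG AAT AAA CTT ATG — ATG at 12, stop TGA at 33 → 24 nt; ATG at 36, stop TAG at 42 → 9 nt.
Longest: frame 2, positions 29–70, 42 nt = 14 codons = 13 aa. → 13 amino acids.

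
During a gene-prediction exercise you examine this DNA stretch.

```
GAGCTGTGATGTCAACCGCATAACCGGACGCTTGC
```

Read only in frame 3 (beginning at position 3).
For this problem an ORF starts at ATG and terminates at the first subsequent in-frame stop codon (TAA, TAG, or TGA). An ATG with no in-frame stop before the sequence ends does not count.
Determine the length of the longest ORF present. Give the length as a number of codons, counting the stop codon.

Frame 3: GCT GTG ATG TCA ACC GCA TAA CCG GAC GCT TGC — ATG at 9, stop TAA at 21 → 15 nt.
Longest: frame 3, positions 9–23, 15 nt = 5 codons = 4 aa. → 5 codons.

5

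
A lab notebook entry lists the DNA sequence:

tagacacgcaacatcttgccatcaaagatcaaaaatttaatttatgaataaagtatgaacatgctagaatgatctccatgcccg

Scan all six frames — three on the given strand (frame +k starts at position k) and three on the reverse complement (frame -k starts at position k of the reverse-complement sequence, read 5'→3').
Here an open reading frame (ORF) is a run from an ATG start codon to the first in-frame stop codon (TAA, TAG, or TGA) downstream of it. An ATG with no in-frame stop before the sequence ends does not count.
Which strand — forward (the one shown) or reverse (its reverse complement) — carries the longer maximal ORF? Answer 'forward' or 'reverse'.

Reverse complement (5'→3'): CGGGCATGGAGATCATTCTAGCATGTTCATACTTTATTCATAAATTAAATTTTTGATCTTTGATGGCAAGATGTTGCGTGTCTA
Frame +1: TAG ACA CGC AAC ATC TTG CCA TCA AAG ATC AAA AAT TTA ATT TAT GAA TAA AGT ATG AAC ATG CTA GAA TGA TCT CCA TGC CCG — ATG at 55, stop TGA at 70 → 18 nt; ATG at 61, stop TGA at 70 → 12 nt.
Frame +2: AGA CAC GCA ACA TCT TGC CAT CAA AGA TCA AAA ATT TAA TTT ATG AAT AAA GTA TGA ACA TGC TAG AAT GAT CTC CAT GCC — ATG at 44, stop TGA at 56 → 15 nt.
Frame +3: GAC ACG CAA CAT CTT GCC ATC AAA GAT CAA AAA TTT AAT TTA TGA ATA AAG TAT GAA CAT GCT AGA ATG ATC TCC ATG CCC — no ATG→stop ORF.
Frame -1: CGG GCA TGG AGA TCA TTC TAG CAT GTT CAT ACT TTA TTC ATA AAT TAA ATT TTT GAT CTT TGA TGG CAA GAT GTT GCG TGT CTA — no ATG→stop ORF.
Frame -2: GGG CAT GGA GAT CAT TCT AGC ATG TTC ATA CTT TAT TCA TAA ATT AAA TTT TTG ATC TTT GAT GGC AAG ATG TTG CGT GTC — ATG at 23, stop TAA at 41 → 21 nt.
Frame -3: GGC ATG GAG ATC ATT CTA GCA TGT TCA TAC TTT ATT CAT AAA TTA AAT TTT TGA TCT TTG ATG GCA AGA TGT TGC GTG TCT — ATG at 6, stop TGA at 54 → 51 nt.
Forward-strand max 18 nt; reverse-strand max 51 nt. The reverse strand has the longer ORF.

reverse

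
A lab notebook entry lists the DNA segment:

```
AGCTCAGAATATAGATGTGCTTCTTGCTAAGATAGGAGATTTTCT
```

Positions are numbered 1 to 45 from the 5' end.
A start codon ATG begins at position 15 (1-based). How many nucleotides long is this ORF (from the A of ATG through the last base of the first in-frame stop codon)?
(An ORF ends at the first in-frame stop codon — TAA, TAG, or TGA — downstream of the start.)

Codons from position 15: ATG (15–17), TGC (18–20), TTC (21–23), TTG (24–26), CTA (27–29), AGA (30–32), TAG (33–35).
TAG is the first in-frame stop; ORF spans 15–35, 21 nucleotides.

21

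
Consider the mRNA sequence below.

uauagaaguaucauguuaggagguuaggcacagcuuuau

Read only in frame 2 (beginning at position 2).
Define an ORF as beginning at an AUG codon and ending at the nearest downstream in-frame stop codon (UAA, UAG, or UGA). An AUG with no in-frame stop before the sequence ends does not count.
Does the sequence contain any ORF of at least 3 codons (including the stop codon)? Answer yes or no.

no

Frame 2: AUA GAA GUA UCA UGU UAG GAG GUU AGG CAC AGC UUU — no AUG→stop ORF.
Largest ORF found is 0 codons < 3, so no.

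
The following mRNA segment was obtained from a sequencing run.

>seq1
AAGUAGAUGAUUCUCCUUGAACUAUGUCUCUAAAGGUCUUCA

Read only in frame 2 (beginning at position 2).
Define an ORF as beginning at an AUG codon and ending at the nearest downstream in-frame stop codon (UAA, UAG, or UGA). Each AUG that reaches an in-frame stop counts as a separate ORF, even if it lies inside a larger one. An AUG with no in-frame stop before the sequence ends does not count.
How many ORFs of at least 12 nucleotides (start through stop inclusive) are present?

Frame 2: AGU AGA UGA UUC UCC UUG AAC UAU GUC UCU AAA GGU CUU — no AUG→stop ORF.
No ORF reaches 12 nucleotides. Count = 0.

0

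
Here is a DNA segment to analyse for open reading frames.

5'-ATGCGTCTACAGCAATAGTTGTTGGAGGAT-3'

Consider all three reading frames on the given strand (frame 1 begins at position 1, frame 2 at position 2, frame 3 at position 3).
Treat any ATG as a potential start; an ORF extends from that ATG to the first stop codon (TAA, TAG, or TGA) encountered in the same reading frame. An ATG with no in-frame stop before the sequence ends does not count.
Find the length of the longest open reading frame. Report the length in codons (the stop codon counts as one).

6

Frame 1: ATG CGT CTA CAG CAA TAG TTG TTG GAG GAT — ATG at 1, stop TAG at 16 → 18 nt.
Frame 2: TGC GTC TAC AGC AAT AGT TGT TGG AGG — no ATG→stop ORF.
Frame 3: GCG TCT ACA GCA ATA GTT GTT GGA GGA — no ATG→stop ORF.
Longest: frame 1, positions 1–18, 18 nt = 6 codons = 5 aa. → 6 codons.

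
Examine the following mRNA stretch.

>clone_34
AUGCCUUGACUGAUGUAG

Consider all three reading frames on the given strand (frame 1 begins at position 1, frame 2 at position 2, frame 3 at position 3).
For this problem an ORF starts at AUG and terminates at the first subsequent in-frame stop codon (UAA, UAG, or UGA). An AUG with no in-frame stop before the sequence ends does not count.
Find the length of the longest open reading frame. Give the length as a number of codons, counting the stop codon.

3

Frame 1: AUG CCU UGA CUG AUG UAG — AUG at 1, stop UGA at 7 → 9 nt; AUG at 13, stop UAG at 16 → 6 nt.
Frame 2: UGC CUU GAC UGA UGU — no AUG→stop ORF.
Frame 3: GCC UUG ACU GAU GUA — no AUG→stop ORF.
Longest: frame 1, positions 1–9, 9 nt = 3 codons = 2 aa. → 3 codons.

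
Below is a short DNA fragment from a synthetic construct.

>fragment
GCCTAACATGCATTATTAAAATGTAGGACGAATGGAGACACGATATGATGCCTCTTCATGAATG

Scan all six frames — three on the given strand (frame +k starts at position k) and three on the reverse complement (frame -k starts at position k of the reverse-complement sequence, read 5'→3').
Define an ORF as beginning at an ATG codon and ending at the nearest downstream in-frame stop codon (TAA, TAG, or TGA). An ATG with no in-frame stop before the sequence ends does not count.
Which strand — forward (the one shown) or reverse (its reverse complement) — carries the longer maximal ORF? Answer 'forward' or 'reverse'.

reverse

Reverse complement (5'→3'): CATTCATGAAGAGGCATCATATCGTGTCTCCATTCGTCCTACATTTTAATAATGCATGTTAGGC
Frame +1: GCC TAA CAT GCA TTA TTA AAA TGT AGG ACG AAT GGA GAC ACG ATA TGA TGC CTC TTC ATG AAT — no ATG→stop ORF.
Frame +2: CCT AAC ATG CAT TAT TAA AAT GTA GGA CGA ATG GAG ACA CGA TAT GAT GCC TCT TCA TGA ATG — ATG at 8, stop TAA at 17 → 12 nt; ATG at 32, stop TGA at 59 → 30 nt.
Frame +3: CTA ACA TGC ATT ATT AAA ATG TAG GAC GAA TGG AGA CAC GAT ATG ATG CCT CTT CAT GAA — ATG at 21, stop TAG at 24 → 6 nt.
Frame -1: CAT TCA TGA AGA GGC ATC ATA TCG TGT CTC CAT TCG TCC TAC ATT TTA ATA ATG CAT GTT AGG — no ATG→stop ORF.
Frame -2: ATT CAT GAA GAG GCA TCA TAT CGT GTC TCC ATT CGT CCT ACA TTT TAA TAA TGC ATG TTA GGC — no ATG→stop ORF.
Frame -3: TTC ATG AAG AGG CAT CAT ATC GTG TCT CCA TTC GTC CTA CAT TTT AAT AAT GCA TGT TAG — ATG at 6, stop TAG at 60 → 57 nt.
Forward-strand max 30 nt; reverse-strand max 57 nt. The reverse strand has the longer ORF.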